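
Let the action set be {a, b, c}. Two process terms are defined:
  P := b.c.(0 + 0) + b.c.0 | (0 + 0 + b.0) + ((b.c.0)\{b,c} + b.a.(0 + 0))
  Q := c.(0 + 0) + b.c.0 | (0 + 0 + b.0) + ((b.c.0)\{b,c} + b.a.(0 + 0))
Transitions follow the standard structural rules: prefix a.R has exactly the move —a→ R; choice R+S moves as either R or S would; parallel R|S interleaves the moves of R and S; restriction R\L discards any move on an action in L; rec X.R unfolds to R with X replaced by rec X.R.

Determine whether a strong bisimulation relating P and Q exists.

LTS(P): 9 reachable states
  s0 = b.c.(0 + 0) + b.c.0 | (0 + 0 + b.0) + ((b.c.0)\{b,c} + b.a.(0 + 0)) | —b→ s1, —b→ s2, —b→ s3, —b→ s4
  s1 = a.(0 + 0) | —a→ s5
  s2 = b.c.0 | 0 | —b→ s6
  s3 = c.(0 + 0) | —c→ s5
  s4 = c.0 | (0 + 0 + b.0) | —b→ s6, —c→ s7
  s5 = 0 + 0 | ∅
  s6 = c.0 | 0 | —c→ s8
  s7 = 0 | (0 + 0 + b.0) | —b→ s8
  s8 = 0 | 0 | ∅
LTS(Q): 8 reachable states
  t0 = c.(0 + 0) + b.c.0 | (0 + 0 + b.0) + ((b.c.0)\{b,c} + b.a.(0 + 0)) | —b→ t1, —b→ t2, —b→ t3, —c→ t4
  t1 = a.(0 + 0) | —a→ t4
  t2 = b.c.0 | 0 | —b→ t5
  t3 = c.0 | (0 + 0 + b.0) | —b→ t5, —c→ t6
  t4 = 0 + 0 | ∅
  t5 = c.0 | 0 | —c→ t7
  t6 = 0 | (0 + 0 + b.0) | —b→ t7
  t7 = 0 | 0 | ∅
Partition-refinement fixed point:
  B0 = {s0}
  B1 = {s2, t2}
  B2 = {s3, s6, t5}
  B3 = {s5, s8, t4, t7}
  B4 = {s4, t3}
  B5 = {s7, t6}
  B6 = {s1, t1}
  B7 = {t0}
s0 ∈ B0, t0 ∈ B7 → different blocks

NO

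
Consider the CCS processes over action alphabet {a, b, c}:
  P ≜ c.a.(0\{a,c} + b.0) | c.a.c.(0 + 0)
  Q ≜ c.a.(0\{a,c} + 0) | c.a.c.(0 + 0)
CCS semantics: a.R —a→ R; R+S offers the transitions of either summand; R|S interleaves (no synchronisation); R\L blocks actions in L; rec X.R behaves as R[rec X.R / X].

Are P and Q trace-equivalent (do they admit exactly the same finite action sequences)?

Reachable graph of P (16 states):
  s0 = c.a.(0\{a,c} + b.0) | c.a.c.(0 + 0) :: -c-> s1, -c-> s2
  s1 = a.(0\{a,c} + b.0) | c.a.c.(0 + 0) :: -a-> s3, -c-> s4
  s2 = c.a.(0\{a,c} + b.0) | a.c.(0 + 0) :: -a-> s5, -c-> s4
  s3 = (0\{a,c} + b.0) | c.a.c.(0 + 0) :: -b-> s6, -c-> s7
  s4 = a.(0\{a,c} + b.0) | a.c.(0 + 0) :: -a-> s7, -a-> s8
  s5 = c.a.(0\{a,c} + b.0) | c.(0 + 0) :: -c-> s8, -c-> s9
  s6 = 0 | c.a.c.(0 + 0) :: -c-> s10
  s7 = (0\{a,c} + b.0) | a.c.(0 + 0) :: -a-> s11, -b-> s10
  s8 = a.(0\{a,c} + b.0) | c.(0 + 0) :: -a-> s11, -c-> s12
  s9 = c.a.(0\{a,c} + b.0) | (0 + 0) :: -c-> s12
  s10 = 0 | a.c.(0 + 0) :: -a-> s13
  s11 = (0\{a,c} + b.0) | c.(0 + 0) :: -b-> s13, -c-> s14
  s12 = a.(0\{a,c} + b.0) | (0 + 0) :: -a-> s14
  s13 = 0 | c.(0 + 0) :: -c-> s15
  s14 = (0\{a,c} + b.0) | (0 + 0) :: -b-> s15
  s15 = 0 | (0 + 0) :: ·
Reachable graph of Q (12 states):
  t0 = c.a.(0\{a,c} + 0) | c.a.c.(0 + 0) :: -c-> t1, -c-> t2
  t1 = a.(0\{a,c} + 0) | c.a.c.(0 + 0) :: -a-> t3, -c-> t4
  t2 = c.a.(0\{a,c} + 0) | a.c.(0 + 0) :: -a-> t5, -c-> t4
  t3 = (0\{a,c} + 0) | c.a.c.(0 + 0) :: -c-> t6
  t4 = a.(0\{a,c} + 0) | a.c.(0 + 0) :: -a-> t6, -a-> t7
  t5 = c.a.(0\{a,c} + 0) | c.(0 + 0) :: -c-> t7, -c-> t8
  t6 = (0\{a,c} + 0) | a.c.(0 + 0) :: -a-> t9
  t7 = a.(0\{a,c} + 0) | c.(0 + 0) :: -a-> t9, -c-> t10
  t8 = c.a.(0\{a,c} + 0) | (0 + 0) :: -c-> t10
  t9 = (0\{a,c} + 0) | c.(0 + 0) :: -c-> t11
  t10 = a.(0\{a,c} + 0) | (0 + 0) :: -a-> t11
  t11 = (0\{a,c} + 0) | (0 + 0) :: ·
Run σ = ⟨cab⟩ on P: start {s0}
  [1] c ⇒ {s1, s2}
  [2] a ⇒ {s3, s5}
  [3] b ⇒ {s6}
  P completes σ.
Run σ = ⟨cab⟩ on Q: start {t0}
  [1] c ⇒ {t1, t2}
  [2] a ⇒ {t3, t5}
  [3] b ⇒ no successor for Q

traces(P) ≠ traces(Q) — witness ⟨cab⟩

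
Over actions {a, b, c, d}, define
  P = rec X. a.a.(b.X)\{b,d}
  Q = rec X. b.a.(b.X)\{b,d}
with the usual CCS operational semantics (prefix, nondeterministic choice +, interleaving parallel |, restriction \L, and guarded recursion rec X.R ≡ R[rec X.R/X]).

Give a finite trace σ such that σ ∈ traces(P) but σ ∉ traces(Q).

LTS(P): 3 reachable states
  m0 = rec X. a.a.(b.X)\{b,d} ⊢ --a--▸ m1
  m1 = a.(b.(rec X. a.a.(b.X)\{b,d}))\{b,d} ⊢ --a--▸ m2
  m2 = (b.(rec X. a.a.(b.X)\{b,d}))\{b,d} ⊢ ·
LTS(Q): 3 reachable states
  n0 = rec X. b.a.(b.X)\{b,d} ⊢ --b--▸ n1
  n1 = a.(b.(rec X. b.a.(b.X)\{b,d}))\{b,d} ⊢ --a--▸ n2
  n2 = (b.(rec X. b.a.(b.X)\{b,d}))\{b,d} ⊢ ·
Executing a from P (initial set {m0}):
  [1] a ⇒ {m1}
  ✓ P
Executing a from Q (initial set {n0}):
  [1] a ⇒ ∅  — Q cannot continue

a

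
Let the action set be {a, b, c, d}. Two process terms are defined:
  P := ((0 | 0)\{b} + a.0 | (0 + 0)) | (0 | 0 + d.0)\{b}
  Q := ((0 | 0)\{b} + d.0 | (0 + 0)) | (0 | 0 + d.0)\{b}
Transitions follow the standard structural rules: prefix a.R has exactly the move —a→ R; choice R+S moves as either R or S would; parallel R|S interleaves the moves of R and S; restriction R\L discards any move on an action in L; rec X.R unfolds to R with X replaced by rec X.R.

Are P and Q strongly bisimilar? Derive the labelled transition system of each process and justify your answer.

not bisimilar

Reachable graph of P (4 states):
  u0 = ((0 | 0)\{b} + a.0 | (0 + 0)) | (0 | 0 + d.0)\{b} :: —a→ u1, —d→ u2
  u1 = 0 | (0 + 0) | (0 | 0 + d.0)\{b} :: —d→ u3
  u2 = ((0 | 0)\{b} + a.0 | (0 + 0)) | 0\{b} :: —a→ u3
  u3 = 0 | (0 + 0) | 0\{b} :: ∅
Reachable graph of Q (4 states):
  v0 = ((0 | 0)\{b} + d.0 | (0 + 0)) | (0 | 0 + d.0)\{b} :: —d→ v1, —d→ v2
  v1 = ((0 | 0)\{b} + d.0 | (0 + 0)) | 0\{b} :: —d→ v3
  v2 = 0 | (0 + 0) | (0 | 0 + d.0)\{b} :: —d→ v3
  v3 = 0 | (0 + 0) | 0\{b} :: ∅
Bisimilarity quotient blocks:
  B0 = {u0}
  B1 = {u2}
  B2 = {u3, v3}
  B3 = {u1, v1, v2}
  B4 = {v0}
u0 ∈ B0, v0 ∈ B4 → different blocks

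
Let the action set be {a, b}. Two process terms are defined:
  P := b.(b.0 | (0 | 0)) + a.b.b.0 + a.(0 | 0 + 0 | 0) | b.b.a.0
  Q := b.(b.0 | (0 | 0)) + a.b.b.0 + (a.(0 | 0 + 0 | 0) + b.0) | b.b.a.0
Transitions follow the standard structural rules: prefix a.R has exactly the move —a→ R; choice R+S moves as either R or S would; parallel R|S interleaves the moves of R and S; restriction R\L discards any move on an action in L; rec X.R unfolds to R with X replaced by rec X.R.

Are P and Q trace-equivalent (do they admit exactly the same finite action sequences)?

trace-distinct — witness ⟨bbb⟩

Reachable graph of P (13 states):
  s0 = b.(b.0 | (0 | 0)) + a.b.b.0 + a.(0 | 0 + 0 | 0) | b.b.a.0 :: =a=> s1, =a=> s2, =b=> s3, =b=> s4
  s1 = (0 | 0 + 0 | 0) | b.b.a.0 :: =b=> s5
  s2 = b.b.0 :: =b=> s6
  s3 = a.(0 | 0 + 0 | 0) | b.a.0 :: =a=> s5, =b=> s7
  s4 = b.0 | (0 | 0) :: =b=> s8
  s5 = (0 | 0 + 0 | 0) | b.a.0 :: =b=> s9
  s6 = b.0 :: =b=> s10
  s7 = a.(0 | 0 + 0 | 0) | a.0 :: =a=> s11, =a=> s9
  s8 = 0 | (0 | 0) :: ·
  s9 = (0 | 0 + 0 | 0) | a.0 :: =a=> s12
  s10 = 0 :: ·
  s11 = a.(0 | 0 + 0 | 0) | 0 :: =a=> s12
  s12 = (0 | 0 + 0 | 0) | 0 :: ·
Reachable graph of Q (17 states):
  t0 = b.(b.0 | (0 | 0)) + a.b.b.0 + (a.(0 | 0 + 0 | 0) + b.0) | b.b.a.0 :: =a=> t1, =a=> t2, =b=> t3, =b=> t4, =b=> t5
  t1 = (0 | 0 + 0 | 0) | b.b.a.0 :: =b=> t6
  t2 = b.b.0 :: =b=> t7
  t3 = (a.(0 | 0 + 0 | 0) + b.0) | b.a.0 :: =a=> t6, =b=> t8, =b=> t9
  t4 = 0 | b.b.a.0 :: =b=> t9
  t5 = b.0 | (0 | 0) :: =b=> t10
  t6 = (0 | 0 + 0 | 0) | b.a.0 :: =b=> t11
  t7 = b.0 :: =b=> t12
  t8 = (a.(0 | 0 + 0 | 0) + b.0) | a.0 :: =a=> t11, =a=> t13, =b=> t14
  t9 = 0 | b.a.0 :: =b=> t14
  t10 = 0 | (0 | 0) :: ·
  t11 = (0 | 0 + 0 | 0) | a.0 :: =a=> t15
  t12 = 0 :: ·
  t13 = (a.(0 | 0 + 0 | 0) + b.0) | 0 :: =a=> t15, =b=> t16
  t14 = 0 | a.0 :: =a=> t16
  t15 = (0 | 0 + 0 | 0) | 0 :: ·
  t16 = 0 | 0 :: ·
Executing bbb from Q (initial set {t0}):
  step 1 (b): {t3, t4, t5}
  step 2 (b): {t10, t8, t9}
  step 3 (b): {t14}
  — Q admits the full trace.
Executing bbb from P (initial set {s0}):
  step 1 (b): {s3, s4}
  step 2 (b): {s7, s8}
  step 3 (b): no successor for P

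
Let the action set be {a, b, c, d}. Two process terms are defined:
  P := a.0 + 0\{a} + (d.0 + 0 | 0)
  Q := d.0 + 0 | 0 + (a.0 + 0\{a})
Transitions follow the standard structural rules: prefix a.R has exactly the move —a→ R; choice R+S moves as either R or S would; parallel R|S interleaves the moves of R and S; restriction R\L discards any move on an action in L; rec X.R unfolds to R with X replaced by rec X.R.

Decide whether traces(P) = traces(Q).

Reachable graph of P (2 states):
  p0 = a.0 + 0\{a} + (d.0 + 0 | 0) → =a=> p1, =d=> p1
  p1 = 0 → ·
Reachable graph of Q (2 states):
  q0 = d.0 + 0 | 0 + (a.0 + 0\{a}) → =a=> q1, =d=> q1
  q1 = 0 → ·
Partition-refinement fixed point:
  B0 = {p0, q0}
  B1 = {p1, q1}
p0 ∈ B0, q0 ∈ B0 → same block
Bisimilar ⇒ trace-equivalent.

YES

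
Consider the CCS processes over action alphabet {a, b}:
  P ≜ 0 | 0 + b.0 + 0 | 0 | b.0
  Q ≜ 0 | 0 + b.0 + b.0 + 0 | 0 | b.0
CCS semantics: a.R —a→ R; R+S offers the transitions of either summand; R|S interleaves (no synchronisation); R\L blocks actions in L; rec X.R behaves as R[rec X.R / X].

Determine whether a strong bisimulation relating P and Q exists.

LTS(P): 3 reachable states
  s0 = 0 | 0 + b.0 + 0 | 0 | b.0 → --b--▸ s1, --b--▸ s2
  s1 = 0 → (no moves)
  s2 = 0 | 0 | 0 → (no moves)
LTS(Q): 3 reachable states
  t0 = 0 | 0 + b.0 + b.0 + 0 | 0 | b.0 → --b--▸ t1, --b--▸ t2
  t1 = 0 → (no moves)
  t2 = 0 | 0 | 0 → (no moves)
Coarsest stable partition (strong bisimilarity classes):
  B0 = {s0, t0}
  B1 = {s1, s2, t1, t2}
s0 ∈ B0, t0 ∈ B0 → same block

YES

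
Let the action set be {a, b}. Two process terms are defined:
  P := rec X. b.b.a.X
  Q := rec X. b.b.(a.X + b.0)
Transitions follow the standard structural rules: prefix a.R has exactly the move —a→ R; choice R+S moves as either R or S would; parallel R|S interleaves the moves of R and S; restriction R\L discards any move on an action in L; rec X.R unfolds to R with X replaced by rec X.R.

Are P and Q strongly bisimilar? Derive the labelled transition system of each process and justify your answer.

P ≁ Q

P's transition system — 3 states:
  p0 = rec X. b.b.a.X :: —b→ p1
  p1 = b.a.(rec X. b.b.a.X) :: —b→ p2
  p2 = a.(rec X. b.b.a.X) :: —a→ p0
Q's transition system — 4 states:
  q0 = rec X. b.b.(a.X + b.0) :: —b→ q1
  q1 = b.(a.(rec X. b.b.(a.X + b.0)) + b.0) :: —b→ q2
  q2 = a.(rec X. b.b.(a.X + b.0)) + b.0 :: —a→ q0, —b→ q3
  q3 = 0 :: ∅
Bisimilarity quotient blocks:
  B0 = {p0}
  B1 = {p1}
  B2 = {p2}
  B3 = {q0}
  B4 = {q1}
  B5 = {q2}
  B6 = {q3}
p0 ∈ B0, q0 ∈ B3 → different blocks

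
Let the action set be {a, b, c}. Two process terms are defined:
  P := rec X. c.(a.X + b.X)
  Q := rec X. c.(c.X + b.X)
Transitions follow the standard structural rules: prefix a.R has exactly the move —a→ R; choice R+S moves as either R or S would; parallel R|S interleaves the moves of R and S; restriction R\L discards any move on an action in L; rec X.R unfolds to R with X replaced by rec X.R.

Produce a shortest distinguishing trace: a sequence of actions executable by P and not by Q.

ca

LTS(P): 2 reachable states
  m0 = rec X. c.(a.X + b.X) has moves -c-> m1
  m1 = a.(rec X. c.(a.X + b.X)) + b.(rec X. c.(a.X + b.X)) has moves -a-> m0, -b-> m0
LTS(Q): 2 reachable states
  n0 = rec X. c.(c.X + b.X) has moves -c-> n1
  n1 = c.(rec X. c.(c.X + b.X)) + b.(rec X. c.(c.X + b.X)) has moves -b-> n0, -c-> n0
Run σ = ⟨ca⟩ on P: start {m0}
  step 1 (c): {m1}
  step 2 (a): {m0}
  ✓ P
Run σ = ⟨ca⟩ on Q: start {n0}
  step 1 (c): {n1}
  step 2 (a): no successor for Q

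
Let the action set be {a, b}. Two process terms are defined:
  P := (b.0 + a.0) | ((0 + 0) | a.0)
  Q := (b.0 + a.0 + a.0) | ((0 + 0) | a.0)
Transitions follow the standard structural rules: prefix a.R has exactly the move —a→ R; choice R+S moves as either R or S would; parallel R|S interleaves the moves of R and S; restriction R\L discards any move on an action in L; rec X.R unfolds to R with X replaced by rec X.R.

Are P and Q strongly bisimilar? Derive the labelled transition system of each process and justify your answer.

YES

LTS(P): 4 reachable states
  p0 = (b.0 + a.0) | ((0 + 0) | a.0) has moves —a→ p1, —a→ p2, —b→ p2
  p1 = (b.0 + a.0) | ((0 + 0) | 0) has moves —a→ p3, —b→ p3
  p2 = 0 | ((0 + 0) | a.0) has moves —a→ p3
  p3 = 0 | ((0 + 0) | 0) has moves (no moves)
LTS(Q): 4 reachable states
  q0 = (b.0 + a.0 + a.0) | ((0 + 0) | a.0) has moves —a→ q1, —a→ q2, —b→ q2
  q1 = (b.0 + a.0 + a.0) | ((0 + 0) | 0) has moves —a→ q3, —b→ q3
  q2 = 0 | ((0 + 0) | a.0) has moves —a→ q3
  q3 = 0 | ((0 + 0) | 0) has moves (no moves)
Coarsest stable partition (strong bisimilarity classes):
  B0 = {p0, q0}
  B1 = {p2, q2}
  B2 = {p3, q3}
  B3 = {p1, q1}
p0 ∈ B0, q0 ∈ B0 → same block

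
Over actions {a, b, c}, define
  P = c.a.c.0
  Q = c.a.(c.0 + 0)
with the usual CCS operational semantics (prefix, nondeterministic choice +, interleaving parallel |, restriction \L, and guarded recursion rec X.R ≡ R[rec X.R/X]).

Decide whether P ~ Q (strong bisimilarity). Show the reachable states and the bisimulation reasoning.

Reachable graph of P (4 states):
  m0 = c.a.c.0 has moves -c-> m1
  m1 = a.c.0 has moves -a-> m2
  m2 = c.0 has moves -c-> m3
  m3 = 0 has moves ·
Reachable graph of Q (4 states):
  n0 = c.a.(c.0 + 0) has moves -c-> n1
  n1 = a.(c.0 + 0) has moves -a-> n2
  n2 = c.0 + 0 has moves -c-> n3
  n3 = 0 has moves ·
Bisimilarity quotient blocks:
  B0 = {m0, n0}
  B1 = {m1, n1}
  B2 = {m2, n2}
  B3 = {m3, n3}
m0 ∈ B0, n0 ∈ B0 → same block

bisimilar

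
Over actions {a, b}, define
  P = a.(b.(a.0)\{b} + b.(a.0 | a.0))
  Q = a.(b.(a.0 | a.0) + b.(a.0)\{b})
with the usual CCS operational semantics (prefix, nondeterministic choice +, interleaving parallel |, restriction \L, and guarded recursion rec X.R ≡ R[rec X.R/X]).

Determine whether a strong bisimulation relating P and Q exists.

Reachable graph of P (8 states):
  p0 = a.(b.(a.0)\{b} + b.(a.0 | a.0)) → =a=> p1
  p1 = b.(a.0)\{b} + b.(a.0 | a.0) → =b=> p2, =b=> p3
  p2 = (a.0)\{b} → =a=> p4
  p3 = a.0 | a.0 → =a=> p5, =a=> p6
  p4 = 0\{b} → ∅
  p5 = 0 | a.0 → =a=> p7
  p6 = a.0 | 0 → =a=> p7
  p7 = 0 | 0 → ∅
Reachable graph of Q (8 states):
  q0 = a.(b.(a.0 | a.0) + b.(a.0)\{b}) → =a=> q1
  q1 = b.(a.0 | a.0) + b.(a.0)\{b} → =b=> q2, =b=> q3
  q2 = (a.0)\{b} → =a=> q4
  q3 = a.0 | a.0 → =a=> q5, =a=> q6
  q4 = 0\{b} → ∅
  q5 = 0 | a.0 → =a=> q7
  q6 = a.0 | 0 → =a=> q7
  q7 = 0 | 0 → ∅
Bisimilarity quotient blocks:
  B0 = {p0, q0}
  B1 = {p1, q1}
  B2 = {p3, q3}
  B3 = {p2, p5, p6, q2, q5, q6}
  B4 = {p4, p7, q4, q7}
p0 ∈ B0, q0 ∈ B0 → same block

YES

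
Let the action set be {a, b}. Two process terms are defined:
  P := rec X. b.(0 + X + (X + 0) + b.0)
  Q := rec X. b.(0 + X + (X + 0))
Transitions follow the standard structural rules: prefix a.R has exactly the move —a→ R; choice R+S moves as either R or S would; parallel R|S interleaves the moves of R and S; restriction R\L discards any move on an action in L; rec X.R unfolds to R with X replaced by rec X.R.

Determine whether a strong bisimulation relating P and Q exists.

P ≁ Q

Reachable graph of P (3 states):
  s0 = rec X. b.(0 + X + (X + 0) + b.0) ⊢ --b--▸ s1
  s1 = 0 + (rec X. b.(0 + X + (X + 0) + b.0)) + ((rec X. b.(0 + X + (X + 0) + b.0)) + 0) + b.0 ⊢ --b--▸ s1, --b--▸ s2
  s2 = 0 ⊢ stopped
Reachable graph of Q (2 states):
  t0 = rec X. b.(0 + X + (X + 0)) ⊢ --b--▸ t1
  t1 = 0 + (rec X. b.(0 + X + (X + 0))) + ((rec X. b.(0 + X + (X + 0))) + 0) ⊢ --b--▸ t1
Coarsest stable partition (strong bisimilarity classes):
  B0 = {s0}
  B1 = {s1}
  B2 = {s2}
  B3 = {t0, t1}
s0 ∈ B0, t0 ∈ B3 → different blocks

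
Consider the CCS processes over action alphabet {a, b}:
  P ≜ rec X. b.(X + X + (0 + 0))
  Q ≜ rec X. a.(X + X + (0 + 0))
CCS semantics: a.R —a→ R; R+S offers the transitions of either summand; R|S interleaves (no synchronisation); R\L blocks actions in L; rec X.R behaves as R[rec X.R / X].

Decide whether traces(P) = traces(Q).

NO — witness ⟨b⟩

LTS(P): 2 reachable states
  u0 = rec X. b.(X + X + (0 + 0)) has moves =b=> u1
  u1 = (rec X. b.(X + X + (0 + 0))) + (rec X. b.(X + X + (0 + 0))) + (0 + 0) has moves =b=> u1
LTS(Q): 2 reachable states
  v0 = rec X. a.(X + X + (0 + 0)) has moves =a=> v1
  v1 = (rec X. a.(X + X + (0 + 0))) + (rec X. a.(X + X + (0 + 0))) + (0 + 0) has moves =a=> v1
Trace ⟨b⟩ through P, begin at {u0}:
  after b @ step 1: {u1}
  ✓ P
Trace ⟨b⟩ through Q, begin at {v0}:
  after b @ step 1: no successor for Q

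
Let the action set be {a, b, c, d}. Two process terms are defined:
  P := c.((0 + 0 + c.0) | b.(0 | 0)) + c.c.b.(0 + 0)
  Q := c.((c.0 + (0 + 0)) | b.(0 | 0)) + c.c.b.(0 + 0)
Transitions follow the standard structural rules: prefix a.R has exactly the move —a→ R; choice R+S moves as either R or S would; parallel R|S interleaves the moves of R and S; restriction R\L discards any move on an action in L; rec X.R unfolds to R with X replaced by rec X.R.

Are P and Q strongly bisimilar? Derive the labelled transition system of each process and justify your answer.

Reachable graph of P (8 states):
  s0 = c.((0 + 0 + c.0) | b.(0 | 0)) + c.c.b.(0 + 0) → ··c··> s1, ··c··> s2
  s1 = (0 + 0 + c.0) | b.(0 | 0) → ··b··> s3, ··c··> s4
  s2 = c.b.(0 + 0) → ··c··> s5
  s3 = (0 + 0 + c.0) | (0 | 0) → ··c··> s6
  s4 = 0 | b.(0 | 0) → ··b··> s6
  s5 = b.(0 + 0) → ··b··> s7
  s6 = 0 | (0 | 0) → stopped
  s7 = 0 + 0 → stopped
Reachable graph of Q (8 states):
  t0 = c.((c.0 + (0 + 0)) | b.(0 | 0)) + c.c.b.(0 + 0) → ··c··> t1, ··c··> t2
  t1 = (c.0 + (0 + 0)) | b.(0 | 0) → ··b··> t3, ··c··> t4
  t2 = c.b.(0 + 0) → ··c··> t5
  t3 = (c.0 + (0 + 0)) | (0 | 0) → ··c··> t6
  t4 = 0 | b.(0 | 0) → ··b··> t6
  t5 = b.(0 + 0) → ··b··> t7
  t6 = 0 | (0 | 0) → stopped
  t7 = 0 + 0 → stopped
Partition-refinement fixed point:
  B0 = {s0, t0}
  B1 = {s2, t2}
  B2 = {s4, s5, t4, t5}
  B3 = {s6, s7, t6, t7}
  B4 = {s1, t1}
  B5 = {s3, t3}
s0 ∈ B0, t0 ∈ B0 → same block

bisimilar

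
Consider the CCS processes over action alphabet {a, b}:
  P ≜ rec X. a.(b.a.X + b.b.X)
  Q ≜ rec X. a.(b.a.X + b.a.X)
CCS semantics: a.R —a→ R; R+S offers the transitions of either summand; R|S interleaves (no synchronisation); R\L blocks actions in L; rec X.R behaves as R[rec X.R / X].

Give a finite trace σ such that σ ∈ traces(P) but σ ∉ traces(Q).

abb

Reachable graph of P (4 states):
  p0 = rec X. a.(b.a.X + b.b.X) → -a-> p1
  p1 = b.a.(rec X. a.(b.a.X + b.b.X)) + b.b.(rec X. a.(b.a.X + b.b.X)) → -b-> p2, -b-> p3
  p2 = a.(rec X. a.(b.a.X + b.b.X)) → -a-> p0
  p3 = b.(rec X. a.(b.a.X + b.b.X)) → -b-> p0
Reachable graph of Q (3 states):
  q0 = rec X. a.(b.a.X + b.a.X) → -a-> q1
  q1 = b.a.(rec X. a.(b.a.X + b.a.X)) + b.a.(rec X. a.(b.a.X + b.a.X)) → -b-> q2
  q2 = a.(rec X. a.(b.a.X + b.a.X)) → -a-> q0
Run σ = ⟨abb⟩ on P: start {p0}
  after a @ step 1: {p1}
  after b @ step 2: {p2, p3}
  after b @ step 3: {p0}
  P completes σ.
Run σ = ⟨abb⟩ on Q: start {q0}
  after a @ step 1: {q1}
  after b @ step 2: {q2}
  after b @ step 3: ∅ (Q stuck)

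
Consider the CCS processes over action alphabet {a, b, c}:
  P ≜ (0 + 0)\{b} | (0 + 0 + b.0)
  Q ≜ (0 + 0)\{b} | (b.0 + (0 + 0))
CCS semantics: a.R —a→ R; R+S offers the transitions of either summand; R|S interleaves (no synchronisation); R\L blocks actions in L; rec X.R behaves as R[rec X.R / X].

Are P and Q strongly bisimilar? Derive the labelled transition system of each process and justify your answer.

P's transition system — 2 states:
  u0 = (0 + 0)\{b} | (0 + 0 + b.0) has moves ··b··> u1
  u1 = (0 + 0)\{b} | 0 has moves ∅
Q's transition system — 2 states:
  v0 = (0 + 0)\{b} | (b.0 + (0 + 0)) has moves ··b··> v1
  v1 = (0 + 0)\{b} | 0 has moves ∅
Partition-refinement fixed point:
  B0 = {u0, v0}
  B1 = {u1, v1}
u0 ∈ B0, v0 ∈ B0 → same block

P ~ Q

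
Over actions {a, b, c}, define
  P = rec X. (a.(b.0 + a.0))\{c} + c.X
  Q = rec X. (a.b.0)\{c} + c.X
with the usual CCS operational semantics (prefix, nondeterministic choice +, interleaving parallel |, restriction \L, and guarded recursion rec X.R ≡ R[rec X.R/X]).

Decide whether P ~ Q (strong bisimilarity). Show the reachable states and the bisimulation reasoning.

NO

LTS(P): 3 reachable states
  m0 = rec X. (a.(b.0 + a.0))\{c} + c.X | -a-> m1, -c-> m0
  m1 = (b.0 + a.0)\{c} | -a-> m2, -b-> m2
  m2 = 0\{c} | (no moves)
LTS(Q): 3 reachable states
  n0 = rec X. (a.b.0)\{c} + c.X | -a-> n1, -c-> n0
  n1 = (b.0)\{c} | -b-> n2
  n2 = 0\{c} | (no moves)
Coarsest stable partition (strong bisimilarity classes):
  B0 = {m0}
  B1 = {m1}
  B2 = {m2, n2}
  B3 = {n0}
  B4 = {n1}
m0 ∈ B0, n0 ∈ B3 → different blocks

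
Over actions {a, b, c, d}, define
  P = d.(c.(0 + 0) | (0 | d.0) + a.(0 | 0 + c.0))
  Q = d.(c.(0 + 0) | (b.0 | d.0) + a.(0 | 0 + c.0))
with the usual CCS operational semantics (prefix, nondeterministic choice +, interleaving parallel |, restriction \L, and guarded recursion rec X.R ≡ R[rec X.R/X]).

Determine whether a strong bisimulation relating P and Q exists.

not bisimilar

LTS(P): 7 reachable states
  s0 = d.(c.(0 + 0) | (0 | d.0) + a.(0 | 0 + c.0)) → -d-> s1
  s1 = c.(0 + 0) | (0 | d.0) + a.(0 | 0 + c.0) → -a-> s2, -c-> s3, -d-> s4
  s2 = 0 | 0 + c.0 → -c-> s5
  s3 = (0 + 0) | (0 | d.0) → -d-> s6
  s4 = c.(0 + 0) | (0 | 0) → -c-> s6
  s5 = 0 → (no moves)
  s6 = (0 + 0) | (0 | 0) → (no moves)
LTS(Q): 11 reachable states
  t0 = d.(c.(0 + 0) | (b.0 | d.0) + a.(0 | 0 + c.0)) → -d-> t1
  t1 = c.(0 + 0) | (b.0 | d.0) + a.(0 | 0 + c.0) → -a-> t2, -b-> t3, -c-> t4, -d-> t5
  t2 = 0 | 0 + c.0 → -c-> t6
  t3 = c.(0 + 0) | (0 | d.0) → -c-> t7, -d-> t8
  t4 = (0 + 0) | (b.0 | d.0) → -b-> t7, -d-> t9
  t5 = c.(0 + 0) | (b.0 | 0) → -b-> t8, -c-> t9
  t6 = 0 → (no moves)
  t7 = (0 + 0) | (0 | d.0) → -d-> t10
  t8 = c.(0 + 0) | (0 | 0) → -c-> t10
  t9 = (0 + 0) | (b.0 | 0) → -b-> t10
  t10 = (0 + 0) | (0 | 0) → (no moves)
Coarsest stable partition (strong bisimilarity classes):
  B0 = {s0}
  B1 = {s1}
  B2 = {s2, s4, t2, t8}
  B3 = {s5, s6, t10, t6}
  B4 = {s3, t7}
  B5 = {t0}
  B6 = {t1}
  B7 = {t5}
  B8 = {t9}
  B9 = {t3}
  B10 = {t4}
s0 ∈ B0, t0 ∈ B5 → different blocks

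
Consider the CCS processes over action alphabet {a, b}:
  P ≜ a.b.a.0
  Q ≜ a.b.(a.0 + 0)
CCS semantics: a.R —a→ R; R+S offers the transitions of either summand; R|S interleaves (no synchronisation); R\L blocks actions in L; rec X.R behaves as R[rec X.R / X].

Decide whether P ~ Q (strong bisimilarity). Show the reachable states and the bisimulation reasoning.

P ~ Q

P's transition system — 4 states:
  u0 = a.b.a.0 | =a=> u1
  u1 = b.a.0 | =b=> u2
  u2 = a.0 | =a=> u3
  u3 = 0 | deadlocked
Q's transition system — 4 states:
  v0 = a.b.(a.0 + 0) | =a=> v1
  v1 = b.(a.0 + 0) | =b=> v2
  v2 = a.0 + 0 | =a=> v3
  v3 = 0 | deadlocked
Coarsest stable partition (strong bisimilarity classes):
  B0 = {u0, v0}
  B1 = {u1, v1}
  B2 = {u2, v2}
  B3 = {u3, v3}
u0 ∈ B0, v0 ∈ B0 → same block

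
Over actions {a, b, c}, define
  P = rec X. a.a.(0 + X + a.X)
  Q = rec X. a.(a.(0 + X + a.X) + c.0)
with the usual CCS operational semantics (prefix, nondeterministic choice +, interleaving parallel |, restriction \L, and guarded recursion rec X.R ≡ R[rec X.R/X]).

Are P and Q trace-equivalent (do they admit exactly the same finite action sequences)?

Reachable graph of P (3 states):
  u0 = rec X. a.a.(0 + X + a.X) has moves —a→ u1
  u1 = a.(0 + (rec X. a.a.(0 + X + a.X)) + a.(rec X. a.a.(0 + X + a.X))) has moves —a→ u2
  u2 = 0 + (rec X. a.a.(0 + X + a.X)) + a.(rec X. a.a.(0 + X + a.X)) has moves —a→ u0, —a→ u1
Reachable graph of Q (4 states):
  v0 = rec X. a.(a.(0 + X + a.X) + c.0) has moves —a→ v1
  v1 = a.(0 + (rec X. a.(a.(0 + X + a.X) + c.0)) + a.(rec X. a.(a.(0 + X + a.X) + c.0))) + c.0 has moves —a→ v2, —c→ v3
  v2 = 0 + (rec X. a.(a.(0 + X + a.X) + c.0)) + a.(rec X. a.(a.(0 + X + a.X) + c.0)) has moves —a→ v0, —a→ v1
  v3 = 0 has moves (no moves)
Run σ = ⟨ac⟩ on Q: start {v0}
  step 1 (a): {v1}
  step 2 (c): {v3}
  — Q admits the full trace.
Run σ = ⟨ac⟩ on P: start {u0}
  step 1 (a): {u1}
  step 2 (c): ∅  — P cannot continue

traces(P) ≠ traces(Q) — witness ⟨ac⟩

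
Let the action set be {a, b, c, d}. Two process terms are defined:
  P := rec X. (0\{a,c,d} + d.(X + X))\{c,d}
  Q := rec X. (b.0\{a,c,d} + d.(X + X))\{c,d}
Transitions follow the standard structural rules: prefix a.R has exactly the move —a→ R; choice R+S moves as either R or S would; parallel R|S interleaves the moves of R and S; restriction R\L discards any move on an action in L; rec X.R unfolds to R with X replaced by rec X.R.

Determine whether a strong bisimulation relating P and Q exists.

NO

Reachable graph of P (1 states):
  u0 = rec X. (0\{a,c,d} + d.(X + X))\{c,d} :: deadlocked
Reachable graph of Q (2 states):
  v0 = rec X. (b.0\{a,c,d} + d.(X + X))\{c,d} :: =b=> v1
  v1 = 0\{a,c,d}\{c,d} :: deadlocked
Coarsest stable partition (strong bisimilarity classes):
  B0 = {u0, v1}
  B1 = {v0}
u0 ∈ B0, v0 ∈ B1 → different blocks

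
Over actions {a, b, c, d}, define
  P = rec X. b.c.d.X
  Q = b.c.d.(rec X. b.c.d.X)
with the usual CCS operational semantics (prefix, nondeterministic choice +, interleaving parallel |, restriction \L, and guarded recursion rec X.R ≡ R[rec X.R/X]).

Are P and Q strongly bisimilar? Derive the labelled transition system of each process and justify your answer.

YES

P's transition system — 3 states:
  m0 = rec X. b.c.d.X :: ··b··> m1
  m1 = c.d.(rec X. b.c.d.X) :: ··c··> m2
  m2 = d.(rec X. b.c.d.X) :: ··d··> m0
Q's transition system — 4 states:
  n0 = b.c.d.(rec X. b.c.d.X) :: ··b··> n1
  n1 = c.d.(rec X. b.c.d.X) :: ··c··> n2
  n2 = d.(rec X. b.c.d.X) :: ··d··> n3
  n3 = rec X. b.c.d.X :: ··b··> n1
Coarsest stable partition (strong bisimilarity classes):
  B0 = {m0, n0, n3}
  B1 = {m1, n1}
  B2 = {m2, n2}
m0 ∈ B0, n0 ∈ B0 → same block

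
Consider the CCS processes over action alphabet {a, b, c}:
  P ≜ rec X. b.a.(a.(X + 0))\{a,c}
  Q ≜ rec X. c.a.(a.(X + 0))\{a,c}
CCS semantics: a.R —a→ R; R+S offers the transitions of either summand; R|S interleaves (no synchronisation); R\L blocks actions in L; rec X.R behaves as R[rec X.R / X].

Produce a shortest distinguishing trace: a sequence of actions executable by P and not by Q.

b

LTS(P): 3 reachable states
  p0 = rec X. b.a.(a.(X + 0))\{a,c} ⊢ ··b··> p1
  p1 = a.(a.((rec X. b.a.(a.(X + 0))\{a,c}) + 0))\{a,c} ⊢ ··a··> p2
  p2 = (a.((rec X. b.a.(a.(X + 0))\{a,c}) + 0))\{a,c} ⊢ deadlocked
LTS(Q): 3 reachable states
  q0 = rec X. c.a.(a.(X + 0))\{a,c} ⊢ ··c··> q1
  q1 = a.(a.((rec X. c.a.(a.(X + 0))\{a,c}) + 0))\{a,c} ⊢ ··a··> q2
  q2 = (a.((rec X. c.a.(a.(X + 0))\{a,c}) + 0))\{a,c} ⊢ deadlocked
Executing b from P (initial set {p0}):
  step 1 (b): {p1}
  ✓ P
Executing b from Q (initial set {q0}):
  step 1 (b): no successor for Q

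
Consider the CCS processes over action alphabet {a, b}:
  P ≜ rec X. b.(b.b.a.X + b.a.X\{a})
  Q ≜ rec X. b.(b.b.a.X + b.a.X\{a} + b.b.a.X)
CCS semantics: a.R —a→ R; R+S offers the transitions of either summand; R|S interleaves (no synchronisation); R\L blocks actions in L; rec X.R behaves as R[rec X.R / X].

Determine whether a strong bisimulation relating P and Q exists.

Reachable graph of P (10 states):
  s0 = rec X. b.(b.b.a.X + b.a.X\{a}) :: =b=> s1
  s1 = b.b.a.(rec X. b.(b.b.a.X + b.a.X\{a})) + b.a.(rec X. b.(b.b.a.X + b.a.X\{a}))\{a} :: =b=> s2, =b=> s3
  s2 = a.(rec X. b.(b.b.a.X + b.a.X\{a}))\{a} :: =a=> s4
  s3 = b.a.(rec X. b.(b.b.a.X + b.a.X\{a})) :: =b=> s5
  s4 = (rec X. b.(b.b.a.X + b.a.X\{a}))\{a} :: =b=> s6
  s5 = a.(rec X. b.(b.b.a.X + b.a.X\{a})) :: =a=> s0
  s6 = (b.b.a.(rec X. b.(b.b.a.X + b.a.X\{a})) + b.a.(rec X. b.(b.b.a.X + b.a.X\{a}))\{a})\{a} :: =b=> s7, =b=> s8
  s7 = (a.(rec X. b.(b.b.a.X + b.a.X\{a}))\{a})\{a} :: ∅
  s8 = (b.a.(rec X. b.(b.b.a.X + b.a.X\{a})))\{a} :: =b=> s9
  s9 = (a.(rec X. b.(b.b.a.X + b.a.X\{a})))\{a} :: ∅
Reachable graph of Q (10 states):
  t0 = rec X. b.(b.b.a.X + b.a.X\{a} + b.b.a.X) :: =b=> t1
  t1 = b.b.a.(rec X. b.(b.b.a.X + b.a.X\{a} + b.b.a.X)) + b.a.(rec X. b.(b.b.a.X + b.a.X\{a} + b.b.a.X))\{a} + b.b.a.(rec X. b.(b.b.a.X + b.a.X\{a} + b.b.a.X)) :: =b=> t2, =b=> t3
  t2 = a.(rec X. b.(b.b.a.X + b.a.X\{a} + b.b.a.X))\{a} :: =a=> t4
  t3 = b.a.(rec X. b.(b.b.a.X + b.a.X\{a} + b.b.a.X)) :: =b=> t5
  t4 = (rec X. b.(b.b.a.X + b.a.X\{a} + b.b.a.X))\{a} :: =b=> t6
  t5 = a.(rec X. b.(b.b.a.X + b.a.X\{a} + b.b.a.X)) :: =a=> t0
  t6 = (b.b.a.(rec X. b.(b.b.a.X + b.a.X\{a} + b.b.a.X)) + b.a.(rec X. b.(b.b.a.X + b.a.X\{a} + b.b.a.X))\{a} + b.b.a.(rec X. b.(b.b.a.X + b.a.X\{a} + b.b.a.X)))\{a} :: =b=> t7, =b=> t8
  t7 = (a.(rec X. b.(b.b.a.X + b.a.X\{a} + b.b.a.X))\{a})\{a} :: ∅
  t8 = (b.a.(rec X. b.(b.b.a.X + b.a.X\{a} + b.b.a.X)))\{a} :: =b=> t9
  t9 = (a.(rec X. b.(b.b.a.X + b.a.X\{a} + b.b.a.X)))\{a} :: ∅
Partition-refinement fixed point:
  B0 = {s0, t0}
  B1 = {s1, t1}
  B2 = {s2, t2}
  B3 = {s4, t4}
  B4 = {s6, t6}
  B5 = {s7, s9, t7, t9}
  B6 = {s8, t8}
  B7 = {s3, t3}
  B8 = {s5, t5}
s0 ∈ B0, t0 ∈ B0 → same block

P ~ Q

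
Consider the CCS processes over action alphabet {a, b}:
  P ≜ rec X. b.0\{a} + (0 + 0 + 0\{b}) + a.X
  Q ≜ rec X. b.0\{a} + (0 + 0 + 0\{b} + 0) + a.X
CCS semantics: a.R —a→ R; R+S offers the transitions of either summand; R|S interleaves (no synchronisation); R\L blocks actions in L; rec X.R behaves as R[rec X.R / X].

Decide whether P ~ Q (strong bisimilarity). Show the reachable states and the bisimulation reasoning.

P ~ Q

Reachable graph of P (2 states):
  m0 = rec X. b.0\{a} + (0 + 0 + 0\{b}) + a.X ⊢ -a-> m0, -b-> m1
  m1 = 0\{a} ⊢ ∅
Reachable graph of Q (2 states):
  n0 = rec X. b.0\{a} + (0 + 0 + 0\{b} + 0) + a.X ⊢ -a-> n0, -b-> n1
  n1 = 0\{a} ⊢ ∅
Partition-refinement fixed point:
  B0 = {m0, n0}
  B1 = {m1, n1}
m0 ∈ B0, n0 ∈ B0 → same block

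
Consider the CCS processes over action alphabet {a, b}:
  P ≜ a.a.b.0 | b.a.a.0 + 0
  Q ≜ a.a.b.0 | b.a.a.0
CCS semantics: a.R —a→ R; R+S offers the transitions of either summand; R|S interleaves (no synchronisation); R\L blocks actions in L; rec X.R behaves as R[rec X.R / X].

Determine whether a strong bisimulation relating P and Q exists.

bisimilar

P's transition system — 16 states:
  u0 = a.a.b.0 | b.a.a.0 + 0 :: ··a··> u1, ··b··> u2
  u1 = a.b.0 | b.a.a.0 :: ··a··> u3, ··b··> u4
  u2 = a.a.b.0 | a.a.0 :: ··a··> u4, ··a··> u5
  u3 = b.0 | b.a.a.0 :: ··b··> u6, ··b··> u7
  u4 = a.b.0 | a.a.0 :: ··a··> u7, ··a··> u8
  u5 = a.a.b.0 | a.0 :: ··a··> u8, ··a··> u9
  u6 = 0 | b.a.a.0 :: ··b··> u10
  u7 = b.0 | a.a.0 :: ··a··> u11, ··b··> u10
  u8 = a.b.0 | a.0 :: ··a··> u11, ··a··> u12
  u9 = a.a.b.0 | 0 :: ··a··> u12
  u10 = 0 | a.a.0 :: ··a··> u13
  u11 = b.0 | a.0 :: ··a··> u14, ··b··> u13
  u12 = a.b.0 | 0 :: ··a··> u14
  u13 = 0 | a.0 :: ··a··> u15
  u14 = b.0 | 0 :: ··b··> u15
  u15 = 0 | 0 :: deadlocked
Q's transition system — 16 states:
  v0 = a.a.b.0 | b.a.a.0 :: ··a··> v1, ··b··> v2
  v1 = a.b.0 | b.a.a.0 :: ··a··> v3, ··b··> v4
  v2 = a.a.b.0 | a.a.0 :: ··a··> v4, ··a··> v5
  v3 = b.0 | b.a.a.0 :: ··b··> v6, ··b··> v7
  v4 = a.b.0 | a.a.0 :: ··a··> v7, ··a··> v8
  v5 = a.a.b.0 | a.0 :: ··a··> v8, ··a··> v9
  v6 = 0 | b.a.a.0 :: ··b··> v10
  v7 = b.0 | a.a.0 :: ··a··> v11, ··b··> v10
  v8 = a.b.0 | a.0 :: ··a··> v11, ··a··> v12
  v9 = a.a.b.0 | 0 :: ··a··> v12
  v10 = 0 | a.a.0 :: ··a··> v13
  v11 = b.0 | a.0 :: ··a··> v14, ··b··> v13
  v12 = a.b.0 | 0 :: ··a··> v14
  v13 = 0 | a.0 :: ··a··> v15
  v14 = b.0 | 0 :: ··b··> v15
  v15 = 0 | 0 :: deadlocked
Coarsest stable partition (strong bisimilarity classes):
  B0 = {u0, v0}
  B1 = {u1, v1}
  B2 = {u3, v3}
  B3 = {u7, v7}
  B4 = {u11, v11}
  B5 = {u13, v13}
  B6 = {u15, v15}
  B7 = {u14, v14}
  B8 = {u10, v10}
  B9 = {u6, v6}
  B10 = {u4, v4}
  B11 = {u8, v8}
  B12 = {u12, v12}
  B13 = {u2, v2}
  B14 = {u5, v5}
  B15 = {u9, v9}
u0 ∈ B0, v0 ∈ B0 → same block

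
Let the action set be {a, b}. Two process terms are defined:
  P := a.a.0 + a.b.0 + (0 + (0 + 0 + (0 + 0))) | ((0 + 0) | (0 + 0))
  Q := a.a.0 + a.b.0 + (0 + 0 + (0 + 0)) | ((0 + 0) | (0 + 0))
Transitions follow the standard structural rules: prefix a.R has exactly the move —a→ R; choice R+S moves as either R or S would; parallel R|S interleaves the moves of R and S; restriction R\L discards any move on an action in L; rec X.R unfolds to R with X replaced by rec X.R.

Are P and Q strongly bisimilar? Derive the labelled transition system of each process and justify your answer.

YES

P's transition system — 4 states:
  u0 = a.a.0 + a.b.0 + (0 + (0 + 0 + (0 + 0))) | ((0 + 0) | (0 + 0)) has moves -a-> u1, -a-> u2
  u1 = a.0 has moves -a-> u3
  u2 = b.0 has moves -b-> u3
  u3 = 0 has moves ∅
Q's transition system — 4 states:
  v0 = a.a.0 + a.b.0 + (0 + 0 + (0 + 0)) | ((0 + 0) | (0 + 0)) has moves -a-> v1, -a-> v2
  v1 = a.0 has moves -a-> v3
  v2 = b.0 has moves -b-> v3
  v3 = 0 has moves ∅
Bisimilarity quotient blocks:
  B0 = {u0, v0}
  B1 = {u2, v2}
  B2 = {u3, v3}
  B3 = {u1, v1}
u0 ∈ B0, v0 ∈ B0 → same block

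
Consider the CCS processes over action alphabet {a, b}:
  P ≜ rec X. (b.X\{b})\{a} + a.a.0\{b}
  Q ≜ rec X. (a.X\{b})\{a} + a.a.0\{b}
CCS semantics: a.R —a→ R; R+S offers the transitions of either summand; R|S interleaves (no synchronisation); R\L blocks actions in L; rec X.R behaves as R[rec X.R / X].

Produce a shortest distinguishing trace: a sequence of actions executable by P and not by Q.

b

P's transition system — 4 states:
  s0 = rec X. (b.X\{b})\{a} + a.a.0\{b} has moves ··a··> s1, ··b··> s2
  s1 = a.0\{b} has moves ··a··> s3
  s2 = (rec X. (b.X\{b})\{a} + a.a.0\{b})\{b}\{a} has moves ∅
  s3 = 0\{b} has moves ∅
Q's transition system — 3 states:
  t0 = rec X. (a.X\{b})\{a} + a.a.0\{b} has moves ··a··> t1
  t1 = a.0\{b} has moves ··a··> t2
  t2 = 0\{b} has moves ∅
Executing b from P (initial set {s0}):
  after b @ step 1: {s2}
  — P admits the full trace.
Executing b from Q (initial set {t0}):
  after b @ step 1: ∅  — Q cannot continue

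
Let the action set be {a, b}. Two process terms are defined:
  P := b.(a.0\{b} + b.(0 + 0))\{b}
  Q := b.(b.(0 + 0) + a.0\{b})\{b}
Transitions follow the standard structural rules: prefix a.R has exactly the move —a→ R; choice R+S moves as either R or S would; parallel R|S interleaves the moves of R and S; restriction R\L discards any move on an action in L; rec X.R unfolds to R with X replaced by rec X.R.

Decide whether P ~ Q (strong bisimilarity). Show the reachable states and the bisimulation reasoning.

bisimilar

Reachable graph of P (3 states):
  m0 = b.(a.0\{b} + b.(0 + 0))\{b} ⊢ -b-> m1
  m1 = (a.0\{b} + b.(0 + 0))\{b} ⊢ -a-> m2
  m2 = 0\{b}\{b} ⊢ ∅
Reachable graph of Q (3 states):
  n0 = b.(b.(0 + 0) + a.0\{b})\{b} ⊢ -b-> n1
  n1 = (b.(0 + 0) + a.0\{b})\{b} ⊢ -a-> n2
  n2 = 0\{b}\{b} ⊢ ∅
Partition-refinement fixed point:
  B0 = {m0, n0}
  B1 = {m1, n1}
  B2 = {m2, n2}
m0 ∈ B0, n0 ∈ B0 → same block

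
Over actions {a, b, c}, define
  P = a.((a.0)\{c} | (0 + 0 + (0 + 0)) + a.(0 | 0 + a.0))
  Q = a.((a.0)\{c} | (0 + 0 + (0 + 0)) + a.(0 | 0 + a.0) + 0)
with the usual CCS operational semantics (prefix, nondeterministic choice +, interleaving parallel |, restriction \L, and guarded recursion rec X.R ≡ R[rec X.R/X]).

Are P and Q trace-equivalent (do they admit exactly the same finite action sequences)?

Reachable graph of P (5 states):
  p0 = a.((a.0)\{c} | (0 + 0 + (0 + 0)) + a.(0 | 0 + a.0)) → ··a··> p1
  p1 = (a.0)\{c} | (0 + 0 + (0 + 0)) + a.(0 | 0 + a.0) → ··a··> p2, ··a··> p3
  p2 = 0 | 0 + a.0 → ··a··> p4
  p3 = 0\{c} | (0 + 0 + (0 + 0)) → ·
  p4 = 0 → ·
Reachable graph of Q (5 states):
  q0 = a.((a.0)\{c} | (0 + 0 + (0 + 0)) + a.(0 | 0 + a.0) + 0) → ··a··> q1
  q1 = (a.0)\{c} | (0 + 0 + (0 + 0)) + a.(0 | 0 + a.0) + 0 → ··a··> q2, ··a··> q3
  q2 = 0 | 0 + a.0 → ··a··> q4
  q3 = 0\{c} | (0 + 0 + (0 + 0)) → ·
  q4 = 0 → ·
Coarsest stable partition (strong bisimilarity classes):
  B0 = {p0, q0}
  B1 = {p1, q1}
  B2 = {p2, q2}
  B3 = {p3, p4, q3, q4}
p0 ∈ B0, q0 ∈ B0 → same block
Bisimilar ⇒ trace-equivalent.

traces(P) = traces(Q)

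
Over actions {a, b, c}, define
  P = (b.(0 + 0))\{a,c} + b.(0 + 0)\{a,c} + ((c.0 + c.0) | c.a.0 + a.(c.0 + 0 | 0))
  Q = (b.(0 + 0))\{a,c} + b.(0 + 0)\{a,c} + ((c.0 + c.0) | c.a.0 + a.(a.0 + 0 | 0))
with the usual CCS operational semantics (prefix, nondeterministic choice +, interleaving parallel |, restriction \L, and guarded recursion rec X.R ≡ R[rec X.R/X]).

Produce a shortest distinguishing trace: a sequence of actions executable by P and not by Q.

P's transition system — 9 states:
  s0 = (b.(0 + 0))\{a,c} + b.(0 + 0)\{a,c} + ((c.0 + c.0) | c.a.0 + a.(c.0 + 0 | 0)) | -a-> s1, -b-> s2, -c-> s3, -c-> s4
  s1 = c.0 + 0 | 0 | -c-> s5
  s2 = (0 + 0)\{a,c} | (no moves)
  s3 = (c.0 + c.0) | a.0 | -a-> s6, -c-> s7
  s4 = 0 | c.a.0 | -c-> s7
  s5 = 0 | (no moves)
  s6 = (c.0 + c.0) | 0 | -c-> s8
  s7 = 0 | a.0 | -a-> s8
  s8 = 0 | 0 | (no moves)
Q's transition system — 9 states:
  t0 = (b.(0 + 0))\{a,c} + b.(0 + 0)\{a,c} + ((c.0 + c.0) | c.a.0 + a.(a.0 + 0 | 0)) | -a-> t1, -b-> t2, -c-> t3, -c-> t4
  t1 = a.0 + 0 | 0 | -a-> t5
  t2 = (0 + 0)\{a,c} | (no moves)
  t3 = (c.0 + c.0) | a.0 | -a-> t6, -c-> t7
  t4 = 0 | c.a.0 | -c-> t7
  t5 = 0 | (no moves)
  t6 = (c.0 + c.0) | 0 | -c-> t8
  t7 = 0 | a.0 | -a-> t8
  t8 = 0 | 0 | (no moves)
Trace ⟨ac⟩ through P, begin at {s0}:
  [1] a ⇒ {s1}
  [2] c ⇒ {s5}
  — P admits the full trace.
Trace ⟨ac⟩ through Q, begin at {t0}:
  [1] a ⇒ {t1}
  [2] c ⇒ ∅  — Q cannot continue

ac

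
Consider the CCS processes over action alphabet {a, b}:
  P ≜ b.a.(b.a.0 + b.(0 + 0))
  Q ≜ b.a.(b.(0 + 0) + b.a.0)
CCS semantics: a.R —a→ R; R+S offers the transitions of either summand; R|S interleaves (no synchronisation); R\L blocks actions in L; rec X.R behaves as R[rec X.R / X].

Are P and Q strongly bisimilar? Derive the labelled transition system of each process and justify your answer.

P ~ Q

Reachable graph of P (6 states):
  u0 = b.a.(b.a.0 + b.(0 + 0)) :: -b-> u1
  u1 = a.(b.a.0 + b.(0 + 0)) :: -a-> u2
  u2 = b.a.0 + b.(0 + 0) :: -b-> u3, -b-> u4
  u3 = 0 + 0 :: (no moves)
  u4 = a.0 :: -a-> u5
  u5 = 0 :: (no moves)
Reachable graph of Q (6 states):
  v0 = b.a.(b.(0 + 0) + b.a.0) :: -b-> v1
  v1 = a.(b.(0 + 0) + b.a.0) :: -a-> v2
  v2 = b.(0 + 0) + b.a.0 :: -b-> v3, -b-> v4
  v3 = 0 + 0 :: (no moves)
  v4 = a.0 :: -a-> v5
  v5 = 0 :: (no moves)
Coarsest stable partition (strong bisimilarity classes):
  B0 = {u0, v0}
  B1 = {u1, v1}
  B2 = {u2, v2}
  B3 = {u4, v4}
  B4 = {u3, u5, v3, v5}
u0 ∈ B0, v0 ∈ B0 → same block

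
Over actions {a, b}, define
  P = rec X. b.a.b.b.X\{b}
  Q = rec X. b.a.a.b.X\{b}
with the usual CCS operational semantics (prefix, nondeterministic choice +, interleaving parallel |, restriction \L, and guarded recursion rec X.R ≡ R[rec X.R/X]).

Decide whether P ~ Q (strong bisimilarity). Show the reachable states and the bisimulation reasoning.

not bisimilar

LTS(P): 5 reachable states
  s0 = rec X. b.a.b.b.X\{b} has moves =b=> s1
  s1 = a.b.b.(rec X. b.a.b.b.X\{b})\{b} has moves =a=> s2
  s2 = b.b.(rec X. b.a.b.b.X\{b})\{b} has moves =b=> s3
  s3 = b.(rec X. b.a.b.b.X\{b})\{b} has moves =b=> s4
  s4 = (rec X. b.a.b.b.X\{b})\{b} has moves stopped
LTS(Q): 5 reachable states
  t0 = rec X. b.a.a.b.X\{b} has moves =b=> t1
  t1 = a.a.b.(rec X. b.a.a.b.X\{b})\{b} has moves =a=> t2
  t2 = a.b.(rec X. b.a.a.b.X\{b})\{b} has moves =a=> t3
  t3 = b.(rec X. b.a.a.b.X\{b})\{b} has moves =b=> t4
  t4 = (rec X. b.a.a.b.X\{b})\{b} has moves stopped
Coarsest stable partition (strong bisimilarity classes):
  B0 = {s0}
  B1 = {s1}
  B2 = {s2}
  B3 = {s3, t3}
  B4 = {s4, t4}
  B5 = {t0}
  B6 = {t1}
  B7 = {t2}
s0 ∈ B0, t0 ∈ B5 → different blocks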